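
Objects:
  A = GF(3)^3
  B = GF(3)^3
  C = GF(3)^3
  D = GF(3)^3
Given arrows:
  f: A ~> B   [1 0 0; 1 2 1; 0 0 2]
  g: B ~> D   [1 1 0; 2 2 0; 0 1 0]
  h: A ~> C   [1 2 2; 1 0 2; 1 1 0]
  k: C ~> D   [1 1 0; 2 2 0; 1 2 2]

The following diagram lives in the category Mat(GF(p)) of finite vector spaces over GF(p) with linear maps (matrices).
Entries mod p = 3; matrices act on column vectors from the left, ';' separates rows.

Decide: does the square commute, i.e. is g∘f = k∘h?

Along f;g (path 1):
  e0=⟨1,0,0⟩ f~>⟨1,1,0⟩ g~>⟨2,1,1⟩
  e1=⟨0,1,0⟩ f~>⟨0,2,0⟩ g~>⟨2,1,2⟩
  e2=⟨0,0,1⟩ f~>⟨0,1,2⟩ g~>⟨1,2,1⟩
  composite₁ = [2 2 1; 1 1 2; 1 2 1]
Along h;k (path 2):
  e0=⟨1,0,0⟩ h~>⟨1,1,1⟩ k~>⟨2,1,2⟩
  e1=⟨0,1,0⟩ h~>⟨2,0,1⟩ k~>⟨2,1,1⟩
  e2=⟨0,0,1⟩ h~>⟨2,2,0⟩ k~>⟨1,2,0⟩
  composite₂ = [2 2 1; 1 1 2; 2 1 0]
Equal? differ; not commutative

Answer: DOES NOT COMMUTE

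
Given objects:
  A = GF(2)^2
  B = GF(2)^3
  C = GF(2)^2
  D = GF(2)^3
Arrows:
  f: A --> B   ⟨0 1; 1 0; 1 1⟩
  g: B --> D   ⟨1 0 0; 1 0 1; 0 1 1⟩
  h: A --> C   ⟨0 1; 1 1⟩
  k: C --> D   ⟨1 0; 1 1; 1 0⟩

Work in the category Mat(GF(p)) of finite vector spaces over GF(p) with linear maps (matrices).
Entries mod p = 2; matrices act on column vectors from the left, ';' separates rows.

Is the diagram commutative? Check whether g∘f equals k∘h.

Along f;g (path 1):
  e0=(1,0) f-->(0,1,1) g-->(0,1,0)
  e1=(0,1) f-->(1,0,1) g-->(1,0,1)
  ⟦path⟧₁ = ⟨0 1; 1 0; 0 1⟩
Along h;k (path 2):
  e0=(1,0) h-->(0,1) k-->(0,1,0)
  e1=(0,1) h-->(1,1) k-->(1,0,1)
  ⟦path⟧₂ = ⟨0 1; 1 0; 0 1⟩
Equal? equal; square commutes

Answer: COMMUTES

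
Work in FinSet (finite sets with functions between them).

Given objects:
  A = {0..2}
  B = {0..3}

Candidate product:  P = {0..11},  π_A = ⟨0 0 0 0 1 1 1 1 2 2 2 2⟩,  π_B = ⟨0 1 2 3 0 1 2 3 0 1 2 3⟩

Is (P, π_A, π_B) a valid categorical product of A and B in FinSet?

Answer: VALID PRODUCT

Derivation:
|A|·|B| = 3·4 = 12;  |P| = 12
Check the pairing map k ↦ (π_A(k), π_B(k)):
  0 ↦ (0,0)
  1 ↦ (0,1)
  2 ↦ (0,2)
  3 ↦ (0,3)
  4 ↦ (1,0)
  5 ↦ (1,1)
  6 ↦ (1,2)
  7 ↦ (1,3)
  8 ↦ (2,0)
  9 ↦ (2,1)
  10 ↦ (2,2)
  11 ↦ (2,3)
distinct pairs in image: 12 / 12 needed
  → bijection onto A×B; projections well-typed.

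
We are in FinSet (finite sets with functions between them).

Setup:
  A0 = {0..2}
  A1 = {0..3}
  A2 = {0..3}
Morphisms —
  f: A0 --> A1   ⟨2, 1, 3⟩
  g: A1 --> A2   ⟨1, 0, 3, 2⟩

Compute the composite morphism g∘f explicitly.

  0 f-->2 g-->3
  1 f-->1 g-->0
  2 f-->3 g-->2
composite: ⟨3, 0, 2⟩

Answer: ⟨3, 0, 2⟩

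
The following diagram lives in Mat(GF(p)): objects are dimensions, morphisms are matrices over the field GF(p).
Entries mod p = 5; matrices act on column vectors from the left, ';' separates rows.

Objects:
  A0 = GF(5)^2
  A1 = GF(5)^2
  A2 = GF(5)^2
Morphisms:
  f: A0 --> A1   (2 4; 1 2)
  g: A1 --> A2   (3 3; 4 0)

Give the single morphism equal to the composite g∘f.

Answer: (4 3; 3 1)

Derivation:
  e0=(1,0) f-->(2,1) g-->(4,3)
  e1=(0,1) f-->(4,2) g-->(3,1)
result: (4 3; 3 1)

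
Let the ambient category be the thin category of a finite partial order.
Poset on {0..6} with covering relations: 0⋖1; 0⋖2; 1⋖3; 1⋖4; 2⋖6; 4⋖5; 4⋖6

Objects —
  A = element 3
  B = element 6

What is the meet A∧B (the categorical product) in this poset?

Common predecessors of 3,6: {0,1}
  0 ⊑ 1
  1 ⊑ 1
glb = 1

Answer: A∧B = 1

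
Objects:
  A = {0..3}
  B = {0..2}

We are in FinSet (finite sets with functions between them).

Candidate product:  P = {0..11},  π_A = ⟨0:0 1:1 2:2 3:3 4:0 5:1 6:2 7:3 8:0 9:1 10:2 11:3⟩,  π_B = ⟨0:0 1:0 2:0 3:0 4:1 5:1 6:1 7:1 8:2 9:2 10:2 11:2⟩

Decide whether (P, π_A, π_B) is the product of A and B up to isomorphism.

Answer: VALID PRODUCT

Derivation:
|A|·|B| = 4·3 = 12;  |P| = 12
Check the pairing map k ↦ (π_A(k), π_B(k)):
  0 : (0,0)
  1 : (1,0)
  2 : (2,0)
  3 : (3,0)
  4 : (0,1)
  5 : (1,1)
  6 : (2,1)
  7 : (3,1)
  8 : (0,2)
  9 : (1,2)
  10 : (2,2)
  11 : (3,2)
distinct pairs in image: 12 / 12 needed
  → bijection onto A×B; projections well-typed.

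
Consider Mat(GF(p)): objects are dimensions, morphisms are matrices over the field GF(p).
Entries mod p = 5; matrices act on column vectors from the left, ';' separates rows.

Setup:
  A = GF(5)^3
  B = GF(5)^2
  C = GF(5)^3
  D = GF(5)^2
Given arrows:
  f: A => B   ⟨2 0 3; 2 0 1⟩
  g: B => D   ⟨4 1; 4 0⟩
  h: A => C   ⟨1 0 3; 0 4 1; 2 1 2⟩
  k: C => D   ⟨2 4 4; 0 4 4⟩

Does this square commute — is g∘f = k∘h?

Path 1 = f;g:
  e0=[1,0,0] f=>[2,2] g=>[0,3]
  e1=[0,1,0] f=>[0,0] g=>[0,0]
  e2=[0,0,1] f=>[3,1] g=>[3,2]
  composite₁ = ⟨0 0 3; 3 0 2⟩
Path 2 = h;k:
  e0=[1,0,0] h=>[1,0,2] k=>[0,3]
  e1=[0,1,0] h=>[0,4,1] k=>[0,0]
  e2=[0,0,1] h=>[3,1,2] k=>[3,2]
  composite₂ = ⟨0 0 3; 3 0 2⟩
Equal? same morphism ✓

Answer: COMMUTES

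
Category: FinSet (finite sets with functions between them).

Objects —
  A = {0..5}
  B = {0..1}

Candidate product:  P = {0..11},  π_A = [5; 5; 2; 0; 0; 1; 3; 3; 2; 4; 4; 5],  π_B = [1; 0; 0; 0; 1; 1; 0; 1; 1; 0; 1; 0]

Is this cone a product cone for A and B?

|A|·|B| = 6·2 = 12;  |P| = 12
Check the pairing map k ↦ (π_A(k), π_B(k)):
  0 -> (5,1)
  1 -> (5,0)
  2 -> (2,0)
  3 -> (0,0)
  4 -> (0,1)
  5 -> (1,1)
  6 -> (3,0)
  7 -> (3,1)
  8 -> (2,1)
  9 -> (4,0)
  10 -> (4,1)
  11 -> (5,0)  ✗ repeats pair of k=1
distinct pairs in image: 11 / 12 needed
  → (5,0) hit at k=1 and k=11

Answer: NOT A VALID PRODUCT — duplicate pair at indices 1,11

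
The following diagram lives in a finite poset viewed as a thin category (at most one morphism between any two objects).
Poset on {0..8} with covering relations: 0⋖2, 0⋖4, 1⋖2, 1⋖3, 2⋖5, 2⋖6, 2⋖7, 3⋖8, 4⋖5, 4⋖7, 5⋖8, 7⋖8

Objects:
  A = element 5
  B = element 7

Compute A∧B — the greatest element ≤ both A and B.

Answer: NO MEET EXISTS

Trace:
{x : x<=A ∧ x<=B} = {0,1,2,4}  (A=5, B=7)
  maximal lower bounds 2 and 4 are incomparable: neither 2<=4 nor 4<=2
→ no greatest lower bound exists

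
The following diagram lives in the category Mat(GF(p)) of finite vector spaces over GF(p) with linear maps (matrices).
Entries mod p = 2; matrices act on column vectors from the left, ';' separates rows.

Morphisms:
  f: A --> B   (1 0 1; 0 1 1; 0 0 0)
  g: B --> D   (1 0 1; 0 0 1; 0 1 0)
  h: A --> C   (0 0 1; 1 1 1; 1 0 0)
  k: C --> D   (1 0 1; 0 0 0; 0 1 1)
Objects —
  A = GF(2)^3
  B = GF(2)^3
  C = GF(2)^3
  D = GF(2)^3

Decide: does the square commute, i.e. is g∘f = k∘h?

Path 1 = f;g:
  e0=(1,0,0) f-->(1,0,0) g-->(1,0,0)
  e1=(0,1,0) f-->(0,1,0) g-->(0,0,1)
  e2=(0,0,1) f-->(1,1,0) g-->(1,0,1)
  result₁ = (1 0 1; 0 0 0; 0 1 1)
Path 2 = h;k:
  e0=(1,0,0) h-->(0,1,1) k-->(1,0,0)
  e1=(0,1,0) h-->(0,1,0) k-->(0,0,1)
  e2=(0,0,1) h-->(1,1,0) k-->(1,0,1)
  result₂ = (1 0 1; 0 0 0; 0 1 1)
Equal? YES — commutes

Answer: COMMUTES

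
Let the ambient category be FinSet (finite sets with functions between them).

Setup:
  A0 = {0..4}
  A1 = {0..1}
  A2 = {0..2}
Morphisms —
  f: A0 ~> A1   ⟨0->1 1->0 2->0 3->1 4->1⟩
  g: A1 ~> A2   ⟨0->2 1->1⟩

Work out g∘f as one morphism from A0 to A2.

  0 f~>1 g~>1
  1 f~>0 g~>2
  2 f~>0 g~>2
  3 f~>1 g~>1
  4 f~>1 g~>1
⟦path⟧: ⟨0->1 1->2 2->2 3->1 4->1⟩

Answer: ⟨0->1 1->2 2->2 3->1 4->1⟩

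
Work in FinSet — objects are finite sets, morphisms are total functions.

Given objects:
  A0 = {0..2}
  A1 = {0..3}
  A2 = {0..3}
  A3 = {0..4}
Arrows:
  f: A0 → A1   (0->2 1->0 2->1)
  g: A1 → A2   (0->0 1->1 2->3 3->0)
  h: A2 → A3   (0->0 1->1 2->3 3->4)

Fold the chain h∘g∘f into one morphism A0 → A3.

Answer: (0->4 1->0 2->1)

Work:
  0 f→2 g→3 h→4
  1 f→0 g→0 h→0
  2 f→1 g→1 h→1
result: (0->4 1->0 2->1)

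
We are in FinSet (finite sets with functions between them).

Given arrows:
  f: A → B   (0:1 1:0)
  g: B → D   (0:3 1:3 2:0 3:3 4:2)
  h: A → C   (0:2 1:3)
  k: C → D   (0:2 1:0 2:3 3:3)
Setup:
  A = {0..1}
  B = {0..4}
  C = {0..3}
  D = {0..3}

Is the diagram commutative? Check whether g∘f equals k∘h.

Along f;g (path 1):
  0 f→1 g→3
  1 f→0 g→3
  ⟦path⟧₁ = (0:3 1:3)
Along h;k (path 2):
  0 h→2 k→3
  1 h→3 k→3
  ⟦path⟧₂ = (0:3 1:3)
Equal? YES — commutes

Answer: COMMUTES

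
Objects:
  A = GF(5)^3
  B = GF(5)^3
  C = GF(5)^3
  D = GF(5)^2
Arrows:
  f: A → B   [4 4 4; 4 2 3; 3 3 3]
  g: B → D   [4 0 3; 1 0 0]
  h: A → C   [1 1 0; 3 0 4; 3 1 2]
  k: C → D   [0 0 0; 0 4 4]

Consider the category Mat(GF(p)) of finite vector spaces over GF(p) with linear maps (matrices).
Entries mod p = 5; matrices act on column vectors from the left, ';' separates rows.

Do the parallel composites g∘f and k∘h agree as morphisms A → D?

Answer: COMMUTES

Derivation:
1) trace f;g:
  e0=[1,0,0] f→[4,4,3] g→[0,4]
  e1=[0,1,0] f→[4,2,3] g→[0,4]
  e2=[0,0,1] f→[4,3,3] g→[0,4]
  composite₁ = [0 0 0; 4 4 4]
2) trace h;k:
  e0=[1,0,0] h→[1,3,3] k→[0,4]
  e1=[0,1,0] h→[1,0,1] k→[0,4]
  e2=[0,0,1] h→[0,4,2] k→[0,4]
  composite₂ = [0 0 0; 4 4 4]
Equal? YES — commutes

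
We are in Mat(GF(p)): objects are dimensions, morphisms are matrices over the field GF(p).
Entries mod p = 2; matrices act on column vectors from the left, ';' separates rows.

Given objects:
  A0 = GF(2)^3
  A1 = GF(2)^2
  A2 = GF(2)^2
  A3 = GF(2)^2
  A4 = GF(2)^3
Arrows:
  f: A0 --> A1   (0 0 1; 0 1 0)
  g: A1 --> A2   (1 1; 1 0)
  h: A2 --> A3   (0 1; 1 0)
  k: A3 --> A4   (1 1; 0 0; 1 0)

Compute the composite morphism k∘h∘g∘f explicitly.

Answer: (0 1 0; 0 0 0; 0 0 1)

Trace:
  e0=(1,0,0) f-->(0,0) g-->(0,0) h-->(0,0) k-->(0,0,0)
  e1=(0,1,0) f-->(0,1) g-->(1,0) h-->(0,1) k-->(1,0,0)
  e2=(0,0,1) f-->(1,0) g-->(1,1) h-->(1,1) k-->(0,0,1)
⟦path⟧: (0 1 0; 0 0 0; 0 0 1)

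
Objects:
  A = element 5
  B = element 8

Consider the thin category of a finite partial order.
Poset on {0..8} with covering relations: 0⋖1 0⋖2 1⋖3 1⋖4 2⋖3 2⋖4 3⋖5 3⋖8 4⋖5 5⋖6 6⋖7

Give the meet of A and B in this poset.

Answer: A∧B = 3

Work:
Lower bounds of A=5 and B=8: {0,1,2,3}
  0 ⊑ 3
  1 ⊑ 3
  2 ⊑ 3
  3 ⊑ 3
glb = 3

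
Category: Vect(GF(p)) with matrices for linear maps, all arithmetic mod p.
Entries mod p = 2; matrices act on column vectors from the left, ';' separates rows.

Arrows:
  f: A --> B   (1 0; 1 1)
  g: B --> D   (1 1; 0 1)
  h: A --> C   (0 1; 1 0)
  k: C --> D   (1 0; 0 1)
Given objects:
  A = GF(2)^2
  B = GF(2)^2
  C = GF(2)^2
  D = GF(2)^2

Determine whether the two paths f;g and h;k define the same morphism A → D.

Answer: DOES NOT COMMUTE

Trace:
Path 1 = f;g:
  e0=[1,0] f-->[1,1] g-->[0,1]
  e1=[0,1] f-->[0,1] g-->[1,1]
  result₁ = (0 1; 1 1)
Path 2 = h;k:
  e0=[1,0] h-->[0,1] k-->[0,1]
  e1=[0,1] h-->[1,0] k-->[1,0]
  result₂ = (0 1; 1 0)
Equal? distinct morphisms ✗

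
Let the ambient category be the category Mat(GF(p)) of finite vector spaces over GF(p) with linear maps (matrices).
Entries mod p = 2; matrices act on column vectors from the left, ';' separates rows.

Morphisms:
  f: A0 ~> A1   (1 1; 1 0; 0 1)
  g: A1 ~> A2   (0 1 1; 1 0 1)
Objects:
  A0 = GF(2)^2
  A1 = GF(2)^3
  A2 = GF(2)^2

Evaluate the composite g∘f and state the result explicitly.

Answer: (1 1; 1 0)

Trace:
  e0=(1,0) f~>(1,1,0) g~>(1,1)
  e1=(0,1) f~>(1,0,1) g~>(1,0)
⟦path⟧: (1 1; 1 0)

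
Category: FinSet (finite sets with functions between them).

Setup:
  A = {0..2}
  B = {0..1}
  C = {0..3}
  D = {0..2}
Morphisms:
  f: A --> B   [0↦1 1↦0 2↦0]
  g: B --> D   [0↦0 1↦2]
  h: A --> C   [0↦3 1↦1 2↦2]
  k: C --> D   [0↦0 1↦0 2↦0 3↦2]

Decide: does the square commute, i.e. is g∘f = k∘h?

1) trace f;g:
  0 f-->1 g-->2
  1 f-->0 g-->0
  2 f-->0 g-->0
  ⟦path⟧₁ = [0↦2 1↦0 2↦0]
2) trace h;k:
  0 h-->3 k-->2
  1 h-->1 k-->0
  2 h-->2 k-->0
  ⟦path⟧₂ = [0↦2 1↦0 2↦0]
Equal? equal; square commutes

Answer: COMMUTES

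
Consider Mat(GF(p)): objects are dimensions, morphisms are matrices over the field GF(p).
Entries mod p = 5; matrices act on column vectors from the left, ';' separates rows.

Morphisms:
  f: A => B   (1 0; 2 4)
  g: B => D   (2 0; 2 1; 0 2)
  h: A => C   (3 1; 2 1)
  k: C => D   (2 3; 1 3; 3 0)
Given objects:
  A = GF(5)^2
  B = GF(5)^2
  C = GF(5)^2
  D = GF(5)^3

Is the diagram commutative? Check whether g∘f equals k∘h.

Answer: COMMUTES

Work:
1) trace f;g:
  e0=⟨1,0⟩ f=>⟨1,2⟩ g=>⟨2,4,4⟩
  e1=⟨0,1⟩ f=>⟨0,4⟩ g=>⟨0,4,3⟩
  result₁ = (2 0; 4 4; 4 3)
2) trace h;k:
  e0=⟨1,0⟩ h=>⟨3,2⟩ k=>⟨2,4,4⟩
  e1=⟨0,1⟩ h=>⟨1,1⟩ k=>⟨0,4,3⟩
  result₂ = (2 0; 4 4; 4 3)
Equal? YES — commutes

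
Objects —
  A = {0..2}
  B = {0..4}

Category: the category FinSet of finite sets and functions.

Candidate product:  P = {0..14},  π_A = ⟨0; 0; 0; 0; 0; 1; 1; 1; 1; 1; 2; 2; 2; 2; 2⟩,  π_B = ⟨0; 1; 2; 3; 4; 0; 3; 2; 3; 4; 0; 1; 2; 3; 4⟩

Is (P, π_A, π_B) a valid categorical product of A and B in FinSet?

|A|·|B| = 3·5 = 15;  |P| = 15
Check the pairing map k ↦ (π_A(k), π_B(k)):
  0 : (0,0)
  1 : (0,1)
  2 : (0,2)
  3 : (0,3)
  4 : (0,4)
  5 : (1,0)
  6 : (1,3)
  7 : (1,2)
  8 : (1,3)  ✗ repeats pair of k=6
  9 : (1,4)
  10 : (2,0)
  11 : (2,1)
  12 : (2,2)
  13 : (2,3)
  14 : (2,4)
distinct pairs in image: 14 / 15 needed
  → (1,3) hit at k=6 and k=8

Answer: NOT A VALID PRODUCT — duplicate pair at indices 8,6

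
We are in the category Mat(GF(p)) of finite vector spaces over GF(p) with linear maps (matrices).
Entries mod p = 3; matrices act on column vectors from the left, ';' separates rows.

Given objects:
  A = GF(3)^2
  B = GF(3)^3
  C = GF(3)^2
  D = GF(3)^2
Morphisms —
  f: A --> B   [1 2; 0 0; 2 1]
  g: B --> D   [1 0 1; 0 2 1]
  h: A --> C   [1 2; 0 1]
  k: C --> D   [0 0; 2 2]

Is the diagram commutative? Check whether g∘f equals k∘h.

Path 1 = f;g:
  e0=(1,0) f-->(1,0,2) g-->(0,2)
  e1=(0,1) f-->(2,0,1) g-->(0,1)
  ⟦path⟧₁ = [0 0; 2 1]
Path 2 = h;k:
  e0=(1,0) h-->(1,0) k-->(0,2)
  e1=(0,1) h-->(2,1) k-->(0,0)
  ⟦path⟧₂ = [0 0; 2 0]
Equal? NO — does not commute

Answer: DOES NOT COMMUTE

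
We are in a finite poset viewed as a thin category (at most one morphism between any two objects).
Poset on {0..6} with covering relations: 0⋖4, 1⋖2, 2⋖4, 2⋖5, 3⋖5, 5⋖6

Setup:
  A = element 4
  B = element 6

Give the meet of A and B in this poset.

Lower bounds of A=4 and B=6: {1,2}
  1 ≤ 2
  2 ≤ 2
glb = 2

Answer: A∧B = 2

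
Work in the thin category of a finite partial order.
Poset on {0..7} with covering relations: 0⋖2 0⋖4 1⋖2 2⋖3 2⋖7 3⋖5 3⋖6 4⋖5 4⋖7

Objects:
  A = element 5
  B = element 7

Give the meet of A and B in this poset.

Answer: NO MEET EXISTS

Derivation:
Common predecessors of 5,7: {0,1,2,4}
  maximal lower bounds 2 and 4 are incomparable: neither 2≤4 nor 4≤2
→ no greatest lower bound exists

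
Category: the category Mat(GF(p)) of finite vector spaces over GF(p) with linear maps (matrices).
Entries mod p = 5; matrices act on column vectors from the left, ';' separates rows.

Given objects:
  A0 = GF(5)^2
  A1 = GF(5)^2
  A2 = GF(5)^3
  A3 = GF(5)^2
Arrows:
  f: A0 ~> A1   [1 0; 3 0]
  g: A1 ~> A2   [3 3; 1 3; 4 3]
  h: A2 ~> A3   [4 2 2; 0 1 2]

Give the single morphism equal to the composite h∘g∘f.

  e0=[1,0] f~>[1,3] g~>[2,0,3] h~>[4,1]
  e1=[0,1] f~>[0,0] g~>[0,0,0] h~>[0,0]
result: [4 0; 1 0]

Answer: [4 0; 1 0]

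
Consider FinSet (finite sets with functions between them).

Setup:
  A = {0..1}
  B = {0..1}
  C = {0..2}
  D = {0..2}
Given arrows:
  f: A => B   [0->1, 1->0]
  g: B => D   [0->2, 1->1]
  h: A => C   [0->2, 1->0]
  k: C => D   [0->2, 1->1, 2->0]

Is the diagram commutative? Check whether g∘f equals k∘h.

Answer: DOES NOT COMMUTE

Derivation:
Path 1 = f;g:
  0 f=>1 g=>1
  1 f=>0 g=>2
  ⟦path⟧₁ = [0->1, 1->2]
Path 2 = h;k:
  0 h=>2 k=>0
  1 h=>0 k=>2
  ⟦path⟧₂ = [0->0, 1->2]
Equal? differ; not commutative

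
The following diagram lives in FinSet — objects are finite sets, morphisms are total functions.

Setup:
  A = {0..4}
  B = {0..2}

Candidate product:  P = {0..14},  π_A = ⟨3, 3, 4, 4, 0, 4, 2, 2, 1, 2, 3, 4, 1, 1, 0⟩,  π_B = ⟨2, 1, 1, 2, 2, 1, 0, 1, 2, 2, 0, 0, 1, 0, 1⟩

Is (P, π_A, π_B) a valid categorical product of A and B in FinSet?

Answer: NOT A VALID PRODUCT — duplicate pair at indices 5,2

Work:
|A|·|B| = 5·3 = 15;  |P| = 15
Check the pairing map k ↦ (π_A(k), π_B(k)):
  0 -> (3,2)
  1 -> (3,1)
  2 -> (4,1)
  3 -> (4,2)
  4 -> (0,2)
  5 -> (4,1)  ✗ repeats pair of k=2
  6 -> (2,0)
  7 -> (2,1)
  8 -> (1,2)
  9 -> (2,2)
  10 -> (3,0)
  11 -> (4,0)
  12 -> (1,1)
  13 -> (1,0)
  14 -> (0,1)
distinct pairs in image: 14 / 15 needed
  → (4,1) hit at k=2 and k=5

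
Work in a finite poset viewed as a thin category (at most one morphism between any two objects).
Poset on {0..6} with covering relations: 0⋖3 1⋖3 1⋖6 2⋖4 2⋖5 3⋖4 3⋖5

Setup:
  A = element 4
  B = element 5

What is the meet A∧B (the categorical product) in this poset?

Common predecessors of 4,5: {0,1,2,3}
  maximal lower bounds 2 and 3 are incomparable: neither 2⊑3 nor 3⊑2
→ no greatest lower bound exists

Answer: NO MEET EXISTS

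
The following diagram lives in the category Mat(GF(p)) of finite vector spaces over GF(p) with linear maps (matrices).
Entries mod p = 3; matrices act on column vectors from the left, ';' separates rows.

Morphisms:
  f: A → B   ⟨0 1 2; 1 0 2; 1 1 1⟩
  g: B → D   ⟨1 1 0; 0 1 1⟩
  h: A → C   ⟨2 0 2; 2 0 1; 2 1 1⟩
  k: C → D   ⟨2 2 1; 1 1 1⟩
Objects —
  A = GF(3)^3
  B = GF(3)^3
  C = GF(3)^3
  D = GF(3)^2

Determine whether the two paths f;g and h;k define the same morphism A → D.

Path 1 = f;g:
  e0=[1,0,0] f→[0,1,1] g→[1,2]
  e1=[0,1,0] f→[1,0,1] g→[1,1]
  e2=[0,0,1] f→[2,2,1] g→[1,0]
  composite₁ = ⟨1 1 1; 2 1 0⟩
Path 2 = h;k:
  e0=[1,0,0] h→[2,2,2] k→[1,0]
  e1=[0,1,0] h→[0,0,1] k→[1,1]
  e2=[0,0,1] h→[2,1,1] k→[1,1]
  composite₂ = ⟨1 1 1; 0 1 1⟩
Equal? differ; not commutative

Answer: DOES NOT COMMUTE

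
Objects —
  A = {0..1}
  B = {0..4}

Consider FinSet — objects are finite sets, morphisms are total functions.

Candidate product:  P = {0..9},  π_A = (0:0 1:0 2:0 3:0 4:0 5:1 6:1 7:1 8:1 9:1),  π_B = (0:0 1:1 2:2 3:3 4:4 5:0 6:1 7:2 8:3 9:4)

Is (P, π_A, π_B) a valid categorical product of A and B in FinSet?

Answer: VALID PRODUCT

Derivation:
|A|·|B| = 2·5 = 10;  |P| = 10
Check the pairing map k ↦ (π_A(k), π_B(k)):
  0 : (0,0)
  1 : (0,1)
  2 : (0,2)
  3 : (0,3)
  4 : (0,4)
  5 : (1,0)
  6 : (1,1)
  7 : (1,2)
  8 : (1,3)
  9 : (1,4)
distinct pairs in image: 10 / 10 needed
  → bijection onto A×B; projections well-typed.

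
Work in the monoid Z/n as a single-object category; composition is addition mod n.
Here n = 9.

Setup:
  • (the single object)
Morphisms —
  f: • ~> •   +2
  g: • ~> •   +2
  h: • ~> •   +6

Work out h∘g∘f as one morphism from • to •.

  0 +2≡2 +2≡4 +6≡1  (mod 9)
result: +1

Answer: +1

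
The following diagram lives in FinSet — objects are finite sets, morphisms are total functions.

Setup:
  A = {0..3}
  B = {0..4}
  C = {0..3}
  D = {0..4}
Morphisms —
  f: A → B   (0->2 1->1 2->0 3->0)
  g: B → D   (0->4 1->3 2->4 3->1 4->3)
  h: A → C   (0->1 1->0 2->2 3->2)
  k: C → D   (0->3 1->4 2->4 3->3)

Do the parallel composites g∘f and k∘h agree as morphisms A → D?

Along f;g (path 1):
  0 f→2 g→4
  1 f→1 g→3
  2 f→0 g→4
  3 f→0 g→4
  composite₁ = (0->4 1->3 2->4 3->4)
Along h;k (path 2):
  0 h→1 k→4
  1 h→0 k→3
  2 h→2 k→4
  3 h→2 k→4
  composite₂ = (0->4 1->3 2->4 3->4)
Equal? YES — commutes

Answer: COMMUTES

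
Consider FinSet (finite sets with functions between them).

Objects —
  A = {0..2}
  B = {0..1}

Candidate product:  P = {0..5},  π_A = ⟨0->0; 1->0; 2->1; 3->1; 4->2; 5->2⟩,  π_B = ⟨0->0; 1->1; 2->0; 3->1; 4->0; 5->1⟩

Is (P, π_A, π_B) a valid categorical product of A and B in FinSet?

Answer: VALID PRODUCT

Trace:
|A|·|B| = 3·2 = 6;  |P| = 6
Check the pairing map k ↦ (π_A(k), π_B(k)):
  0 -> (0,0)
  1 -> (0,1)
  2 -> (1,0)
  3 -> (1,1)
  4 -> (2,0)
  5 -> (2,1)
distinct pairs in image: 6 / 6 needed
  → bijection onto A×B; projections well-typed.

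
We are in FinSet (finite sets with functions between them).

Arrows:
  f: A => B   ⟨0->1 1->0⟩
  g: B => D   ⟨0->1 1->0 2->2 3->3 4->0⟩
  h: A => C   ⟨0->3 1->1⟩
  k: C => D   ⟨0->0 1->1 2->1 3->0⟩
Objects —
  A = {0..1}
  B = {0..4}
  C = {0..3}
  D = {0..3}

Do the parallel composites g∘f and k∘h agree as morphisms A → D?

Answer: COMMUTES

Work:
Along f;g (path 1):
  0 f=>1 g=>0
  1 f=>0 g=>1
  result₁ = ⟨0->0 1->1⟩
Along h;k (path 2):
  0 h=>3 k=>0
  1 h=>1 k=>1
  result₂ = ⟨0->0 1->1⟩
Equal? same morphism ✓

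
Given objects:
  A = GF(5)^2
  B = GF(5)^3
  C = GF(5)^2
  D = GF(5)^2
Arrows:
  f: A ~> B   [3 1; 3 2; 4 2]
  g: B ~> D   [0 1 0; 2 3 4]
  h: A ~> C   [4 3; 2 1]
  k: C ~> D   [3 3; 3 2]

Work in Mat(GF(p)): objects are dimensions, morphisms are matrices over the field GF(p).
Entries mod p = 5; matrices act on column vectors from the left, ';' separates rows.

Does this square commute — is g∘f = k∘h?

Answer: COMMUTES

Work:
Path 1 = f;g:
  e0=[1,0] f~>[3,3,4] g~>[3,1]
  e1=[0,1] f~>[1,2,2] g~>[2,1]
  composite₁ = [3 2; 1 1]
Path 2 = h;k:
  e0=[1,0] h~>[4,2] k~>[3,1]
  e1=[0,1] h~>[3,1] k~>[2,1]
  composite₂ = [3 2; 1 1]
Equal? same morphism ✓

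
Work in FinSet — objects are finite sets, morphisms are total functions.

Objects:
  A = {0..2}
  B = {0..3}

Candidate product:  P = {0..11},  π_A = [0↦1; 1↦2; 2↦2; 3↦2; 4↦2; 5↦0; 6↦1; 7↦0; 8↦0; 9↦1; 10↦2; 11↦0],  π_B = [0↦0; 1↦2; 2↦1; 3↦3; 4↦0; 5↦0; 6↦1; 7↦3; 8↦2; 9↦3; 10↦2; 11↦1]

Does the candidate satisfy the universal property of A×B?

|A|·|B| = 3·4 = 12;  |P| = 12
Check the pairing map k ↦ (π_A(k), π_B(k)):
  0 ↦ (1,0)
  1 ↦ (2,2)
  2 ↦ (2,1)
  3 ↦ (2,3)
  4 ↦ (2,0)
  5 ↦ (0,0)
  6 ↦ (1,1)
  7 ↦ (0,3)
  8 ↦ (0,2)
  9 ↦ (1,3)
  10 ↦ (2,2)  ✗ repeats pair of k=1
  11 ↦ (0,1)
distinct pairs in image: 11 / 12 needed
  → (2,2) hit at k=1 and k=10

Answer: NOT A VALID PRODUCT — duplicate pair at indices 1,10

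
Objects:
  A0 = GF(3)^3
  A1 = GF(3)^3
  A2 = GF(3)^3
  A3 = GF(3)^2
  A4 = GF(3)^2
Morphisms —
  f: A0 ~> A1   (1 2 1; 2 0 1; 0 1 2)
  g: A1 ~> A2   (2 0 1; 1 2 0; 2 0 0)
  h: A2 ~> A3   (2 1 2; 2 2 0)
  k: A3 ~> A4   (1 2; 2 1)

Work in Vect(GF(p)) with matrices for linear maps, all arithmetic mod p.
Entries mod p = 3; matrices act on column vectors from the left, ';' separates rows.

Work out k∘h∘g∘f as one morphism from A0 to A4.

Answer: (2 0 1; 1 0 2)

Trace:
  e0=[1,0,0] f~>[1,2,0] g~>[2,2,2] h~>[1,2] k~>[2,1]
  e1=[0,1,0] f~>[2,0,1] g~>[2,2,1] h~>[2,2] k~>[0,0]
  e2=[0,0,1] f~>[1,1,2] g~>[1,0,2] h~>[0,2] k~>[1,2]
composite: (2 0 1; 1 0 2)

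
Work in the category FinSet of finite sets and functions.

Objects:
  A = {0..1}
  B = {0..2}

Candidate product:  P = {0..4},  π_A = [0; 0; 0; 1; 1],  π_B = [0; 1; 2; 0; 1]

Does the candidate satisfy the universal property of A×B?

|A|·|B| = 2·3 = 6;  |P| = 5
  → cardinalities differ; no bijection possible.

Answer: NOT A VALID PRODUCT — |P|=5 ≠ |A|·|B|=6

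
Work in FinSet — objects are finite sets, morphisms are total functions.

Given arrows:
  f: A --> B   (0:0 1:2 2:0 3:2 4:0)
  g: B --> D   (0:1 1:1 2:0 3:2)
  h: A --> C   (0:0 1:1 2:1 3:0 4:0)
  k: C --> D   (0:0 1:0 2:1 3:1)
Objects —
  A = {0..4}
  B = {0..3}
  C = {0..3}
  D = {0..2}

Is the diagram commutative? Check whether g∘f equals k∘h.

1) trace f;g:
  0 f-->0 g-->1
  1 f-->2 g-->0
  2 f-->0 g-->1
  3 f-->2 g-->0
  4 f-->0 g-->1
  result₁ = (0:1 1:0 2:1 3:0 4:1)
2) trace h;k:
  0 h-->0 k-->0
  1 h-->1 k-->0
  2 h-->1 k-->0
  3 h-->0 k-->0
  4 h-->0 k-->0
  result₂ = (0:0 1:0 2:0 3:0 4:0)
Equal? NO — does not commute

Answer: DOES NOT COMMUTE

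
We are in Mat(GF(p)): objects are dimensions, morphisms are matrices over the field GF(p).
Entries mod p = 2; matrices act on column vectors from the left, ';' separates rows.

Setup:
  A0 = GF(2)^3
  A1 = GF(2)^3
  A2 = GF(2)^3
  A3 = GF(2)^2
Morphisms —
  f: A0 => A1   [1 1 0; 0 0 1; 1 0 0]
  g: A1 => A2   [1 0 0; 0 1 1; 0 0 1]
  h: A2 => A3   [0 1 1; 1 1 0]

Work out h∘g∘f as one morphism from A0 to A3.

Answer: [0 0 1; 0 1 1]

Work:
  e0=(1,0,0) f=>(1,0,1) g=>(1,1,1) h=>(0,0)
  e1=(0,1,0) f=>(1,0,0) g=>(1,0,0) h=>(0,1)
  e2=(0,0,1) f=>(0,1,0) g=>(0,1,0) h=>(1,1)
result: [0 0 1; 0 1 1]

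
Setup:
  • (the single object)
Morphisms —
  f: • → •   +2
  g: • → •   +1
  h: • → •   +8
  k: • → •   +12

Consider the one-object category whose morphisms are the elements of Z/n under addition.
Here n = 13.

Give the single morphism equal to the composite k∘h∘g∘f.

  0 +2≡2 +1≡3 +8≡11 +12≡10  (mod 13)
⟦path⟧: +10

Answer: +10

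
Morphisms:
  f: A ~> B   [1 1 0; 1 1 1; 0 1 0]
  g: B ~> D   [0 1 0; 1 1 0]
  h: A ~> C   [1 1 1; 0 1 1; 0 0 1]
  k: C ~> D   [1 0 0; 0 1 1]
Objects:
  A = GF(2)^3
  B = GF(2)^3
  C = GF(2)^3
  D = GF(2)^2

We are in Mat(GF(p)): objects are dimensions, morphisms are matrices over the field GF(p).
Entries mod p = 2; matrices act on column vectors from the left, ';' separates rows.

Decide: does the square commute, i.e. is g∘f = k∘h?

1) trace f;g:
  e0=(1,0,0) f~>(1,1,0) g~>(1,0)
  e1=(0,1,0) f~>(1,1,1) g~>(1,0)
  e2=(0,0,1) f~>(0,1,0) g~>(1,1)
  result₁ = [1 1 1; 0 0 1]
2) trace h;k:
  e0=(1,0,0) h~>(1,0,0) k~>(1,0)
  e1=(0,1,0) h~>(1,1,0) k~>(1,1)
  e2=(0,0,1) h~>(1,1,1) k~>(1,0)
  result₂ = [1 1 1; 0 1 0]
Equal? NO — does not commute

Answer: DOES NOT COMMUTE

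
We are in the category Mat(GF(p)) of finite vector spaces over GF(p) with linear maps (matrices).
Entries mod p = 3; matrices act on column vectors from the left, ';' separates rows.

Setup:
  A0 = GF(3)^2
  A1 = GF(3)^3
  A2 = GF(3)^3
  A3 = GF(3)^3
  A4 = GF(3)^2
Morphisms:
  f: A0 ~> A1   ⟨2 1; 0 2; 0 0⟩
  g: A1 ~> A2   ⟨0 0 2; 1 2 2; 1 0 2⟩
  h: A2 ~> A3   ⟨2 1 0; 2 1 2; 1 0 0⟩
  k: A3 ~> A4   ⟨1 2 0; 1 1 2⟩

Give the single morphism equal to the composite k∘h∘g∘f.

  e0=[1,0] f~>[2,0,0] g~>[0,2,2] h~>[2,0,0] k~>[2,2]
  e1=[0,1] f~>[1,2,0] g~>[0,2,1] h~>[2,1,0] k~>[1,0]
result: ⟨2 1; 2 0⟩

Answer: ⟨2 1; 2 0⟩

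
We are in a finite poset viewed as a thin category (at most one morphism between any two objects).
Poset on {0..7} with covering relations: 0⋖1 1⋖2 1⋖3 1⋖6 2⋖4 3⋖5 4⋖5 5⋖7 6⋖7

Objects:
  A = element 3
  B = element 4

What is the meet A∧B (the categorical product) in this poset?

Answer: A∧B = 1

Trace:
Common predecessors of 3,4: {0,1}
  0 <= 1
  1 <= 1
glb = 1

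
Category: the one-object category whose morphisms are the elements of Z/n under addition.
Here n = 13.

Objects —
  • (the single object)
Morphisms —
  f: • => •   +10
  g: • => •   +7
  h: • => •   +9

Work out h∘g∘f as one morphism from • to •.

Answer: +0

Trace:
  0 +10≡10 +7≡4 +9≡0  (mod 13)
result: +0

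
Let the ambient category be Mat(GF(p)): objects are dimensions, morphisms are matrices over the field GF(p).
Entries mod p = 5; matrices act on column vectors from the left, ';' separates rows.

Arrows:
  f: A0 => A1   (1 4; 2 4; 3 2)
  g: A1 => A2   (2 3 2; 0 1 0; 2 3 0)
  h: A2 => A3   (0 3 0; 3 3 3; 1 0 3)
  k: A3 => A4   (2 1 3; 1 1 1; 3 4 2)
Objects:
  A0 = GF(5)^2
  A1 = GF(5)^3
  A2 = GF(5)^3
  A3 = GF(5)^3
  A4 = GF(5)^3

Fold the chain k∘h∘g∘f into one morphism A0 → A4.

Answer: (3 0; 1 0; 2 0)

Work:
  e0=⟨1,0⟩ f=>⟨1,2,3⟩ g=>⟨4,2,3⟩ h=>⟨1,2,3⟩ k=>⟨3,1,2⟩
  e1=⟨0,1⟩ f=>⟨4,4,2⟩ g=>⟨4,4,0⟩ h=>⟨2,4,4⟩ k=>⟨0,0,0⟩
result: (3 0; 1 0; 2 0)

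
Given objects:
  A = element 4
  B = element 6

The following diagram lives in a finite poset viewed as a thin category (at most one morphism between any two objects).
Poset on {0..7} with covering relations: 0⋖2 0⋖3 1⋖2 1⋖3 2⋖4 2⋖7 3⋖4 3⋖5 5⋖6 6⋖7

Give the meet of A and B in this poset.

Answer: A∧B = 3

Trace:
Lower bounds of A=4 and B=6: {0,1,3}
  0 ≤ 3
  1 ≤ 3
  3 ≤ 3
glb = 3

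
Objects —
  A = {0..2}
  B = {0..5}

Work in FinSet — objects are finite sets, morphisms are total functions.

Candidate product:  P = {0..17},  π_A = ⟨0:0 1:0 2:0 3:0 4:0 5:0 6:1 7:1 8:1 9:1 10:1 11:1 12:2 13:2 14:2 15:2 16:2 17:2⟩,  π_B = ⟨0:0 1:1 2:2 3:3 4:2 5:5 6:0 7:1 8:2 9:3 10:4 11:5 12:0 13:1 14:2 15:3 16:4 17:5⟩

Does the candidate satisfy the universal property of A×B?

|A|·|B| = 3·6 = 18;  |P| = 18
Check the pairing map k ↦ (π_A(k), π_B(k)):
  0 : (0,0)
  1 : (0,1)
  2 : (0,2)
  3 : (0,3)
  4 : (0,2)  ✗ repeats pair of k=2
  5 : (0,5)
  6 : (1,0)
  7 : (1,1)
  8 : (1,2)
  9 : (1,3)
  10 : (1,4)
  11 : (1,5)
  12 : (2,0)
  13 : (2,1)
  14 : (2,2)
  15 : (2,3)
  16 : (2,4)
  17 : (2,5)
distinct pairs in image: 17 / 18 needed
  → (0,2) hit at k=2 and k=4

Answer: NOT A VALID PRODUCT — duplicate pair at indices 2,4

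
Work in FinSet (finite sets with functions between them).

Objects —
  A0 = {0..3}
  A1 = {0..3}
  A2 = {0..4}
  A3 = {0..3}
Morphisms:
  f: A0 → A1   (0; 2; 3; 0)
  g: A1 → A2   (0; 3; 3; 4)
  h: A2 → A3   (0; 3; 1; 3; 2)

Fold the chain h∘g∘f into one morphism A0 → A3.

Answer: (0; 3; 2; 0)

Work:
  0 f→0 g→0 h→0
  1 f→2 g→3 h→3
  2 f→3 g→4 h→2
  3 f→0 g→0 h→0
composite: (0; 3; 2; 0)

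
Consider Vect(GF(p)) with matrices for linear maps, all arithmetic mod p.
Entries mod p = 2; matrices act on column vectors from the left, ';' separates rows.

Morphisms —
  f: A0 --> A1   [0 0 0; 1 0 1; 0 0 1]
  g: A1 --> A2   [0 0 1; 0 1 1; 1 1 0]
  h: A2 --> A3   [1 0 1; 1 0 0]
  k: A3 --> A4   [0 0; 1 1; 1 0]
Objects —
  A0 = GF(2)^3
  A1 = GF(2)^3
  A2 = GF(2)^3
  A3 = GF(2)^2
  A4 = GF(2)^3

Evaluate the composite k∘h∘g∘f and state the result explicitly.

  e0=(1,0,0) f-->(0,1,0) g-->(0,1,1) h-->(1,0) k-->(0,1,1)
  e1=(0,1,0) f-->(0,0,0) g-->(0,0,0) h-->(0,0) k-->(0,0,0)
  e2=(0,0,1) f-->(0,1,1) g-->(1,0,1) h-->(0,1) k-->(0,1,0)
⟦path⟧: [0 0 0; 1 0 1; 1 0 0]

Answer: [0 0 0; 1 0 1; 1 0 0]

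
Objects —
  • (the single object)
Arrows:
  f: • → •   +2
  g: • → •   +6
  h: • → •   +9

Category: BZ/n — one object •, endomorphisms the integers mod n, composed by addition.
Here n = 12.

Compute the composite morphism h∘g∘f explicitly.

  0 +2≡2 +6≡8 +9≡5  (mod 12)
⟦path⟧: +5

Answer: +5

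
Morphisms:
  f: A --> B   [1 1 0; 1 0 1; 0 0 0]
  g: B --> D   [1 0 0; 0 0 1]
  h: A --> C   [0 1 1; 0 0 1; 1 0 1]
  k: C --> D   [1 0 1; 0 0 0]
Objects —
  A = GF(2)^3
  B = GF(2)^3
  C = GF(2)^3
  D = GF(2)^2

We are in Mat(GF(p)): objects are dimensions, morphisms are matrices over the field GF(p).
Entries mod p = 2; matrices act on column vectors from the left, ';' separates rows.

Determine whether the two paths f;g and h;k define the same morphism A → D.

1) trace f;g:
  e0=(1,0,0) f-->(1,1,0) g-->(1,0)
  e1=(0,1,0) f-->(1,0,0) g-->(1,0)
  e2=(0,0,1) f-->(0,1,0) g-->(0,0)
  ⟦path⟧₁ = [1 1 0; 0 0 0]
2) trace h;k:
  e0=(1,0,0) h-->(0,0,1) k-->(1,0)
  e1=(0,1,0) h-->(1,0,0) k-->(1,0)
  e2=(0,0,1) h-->(1,1,1) k-->(0,0)
  ⟦path⟧₂ = [1 1 0; 0 0 0]
Equal? same morphism ✓

Answer: COMMUTES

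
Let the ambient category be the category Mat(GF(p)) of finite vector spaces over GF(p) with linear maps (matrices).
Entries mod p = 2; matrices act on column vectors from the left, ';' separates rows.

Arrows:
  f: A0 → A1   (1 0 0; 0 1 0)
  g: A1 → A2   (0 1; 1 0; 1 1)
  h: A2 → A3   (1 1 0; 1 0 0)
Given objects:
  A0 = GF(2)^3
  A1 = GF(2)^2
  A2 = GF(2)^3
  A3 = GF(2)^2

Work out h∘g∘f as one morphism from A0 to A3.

  e0=⟨1,0,0⟩ f→⟨1,0⟩ g→⟨0,1,1⟩ h→⟨1,0⟩
  e1=⟨0,1,0⟩ f→⟨0,1⟩ g→⟨1,0,1⟩ h→⟨1,1⟩
  e2=⟨0,0,1⟩ f→⟨0,0⟩ g→⟨0,0,0⟩ h→⟨0,0⟩
result: (1 1 0; 0 1 0)

Answer: (1 1 0; 0 1 0)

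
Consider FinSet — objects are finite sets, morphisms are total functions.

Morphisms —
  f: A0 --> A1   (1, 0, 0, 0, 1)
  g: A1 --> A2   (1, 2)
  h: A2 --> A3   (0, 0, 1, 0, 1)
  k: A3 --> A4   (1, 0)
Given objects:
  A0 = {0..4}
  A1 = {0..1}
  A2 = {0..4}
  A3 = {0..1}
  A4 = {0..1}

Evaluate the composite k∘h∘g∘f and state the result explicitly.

Answer: (0, 1, 1, 1, 0)

Trace:
  0 f-->1 g-->2 h-->1 k-->0
  1 f-->0 g-->1 h-->0 k-->1
  2 f-->0 g-->1 h-->0 k-->1
  3 f-->0 g-->1 h-->0 k-->1
  4 f-->1 g-->2 h-->1 k-->0
composite: (0, 1, 1, 1, 0)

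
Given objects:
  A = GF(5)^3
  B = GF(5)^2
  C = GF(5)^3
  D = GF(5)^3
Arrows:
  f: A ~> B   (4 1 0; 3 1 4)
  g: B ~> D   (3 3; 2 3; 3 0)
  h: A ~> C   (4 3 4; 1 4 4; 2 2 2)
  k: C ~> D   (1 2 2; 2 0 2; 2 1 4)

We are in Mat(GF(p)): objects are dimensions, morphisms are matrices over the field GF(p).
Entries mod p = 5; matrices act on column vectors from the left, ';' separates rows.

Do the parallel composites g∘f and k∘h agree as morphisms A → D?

Answer: DOES NOT COMMUTE

Trace:
1) trace f;g:
  e0=[1,0,0] f~>[4,3] g~>[1,2,2]
  e1=[0,1,0] f~>[1,1] g~>[1,0,3]
  e2=[0,0,1] f~>[0,4] g~>[2,2,0]
  ⟦path⟧₁ = (1 1 2; 2 0 2; 2 3 0)
2) trace h;k:
  e0=[1,0,0] h~>[4,1,2] k~>[0,2,2]
  e1=[0,1,0] h~>[3,4,2] k~>[0,0,3]
  e2=[0,0,1] h~>[4,4,2] k~>[1,2,0]
  ⟦path⟧₂ = (0 0 1; 2 0 2; 2 3 0)
Equal? differ; not commutative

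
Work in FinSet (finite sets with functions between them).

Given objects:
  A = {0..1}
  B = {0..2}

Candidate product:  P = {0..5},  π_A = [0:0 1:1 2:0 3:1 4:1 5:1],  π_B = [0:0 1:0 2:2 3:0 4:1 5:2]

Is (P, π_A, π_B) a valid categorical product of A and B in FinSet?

Answer: NOT A VALID PRODUCT — duplicate pair at indices 3,1

Trace:
|A|·|B| = 2·3 = 6;  |P| = 6
Check the pairing map k ↦ (π_A(k), π_B(k)):
  0 : (0,0)
  1 : (1,0)
  2 : (0,2)
  3 : (1,0)  ✗ repeats pair of k=1
  4 : (1,1)
  5 : (1,2)
distinct pairs in image: 5 / 6 needed
  → (1,0) hit at k=1 and k=3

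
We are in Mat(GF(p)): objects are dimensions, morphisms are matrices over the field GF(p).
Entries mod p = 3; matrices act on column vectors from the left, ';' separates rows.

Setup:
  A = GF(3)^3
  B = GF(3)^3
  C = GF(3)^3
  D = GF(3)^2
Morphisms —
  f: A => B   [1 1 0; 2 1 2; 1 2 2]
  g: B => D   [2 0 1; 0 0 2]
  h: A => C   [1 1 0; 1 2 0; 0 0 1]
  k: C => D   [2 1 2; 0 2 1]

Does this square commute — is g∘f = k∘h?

Along f;g (path 1):
  e0=(1,0,0) f=>(1,2,1) g=>(0,2)
  e1=(0,1,0) f=>(1,1,2) g=>(1,1)
  e2=(0,0,1) f=>(0,2,2) g=>(2,1)
  ⟦path⟧₁ = [0 1 2; 2 1 1]
Along h;k (path 2):
  e0=(1,0,0) h=>(1,1,0) k=>(0,2)
  e1=(0,1,0) h=>(1,2,0) k=>(1,1)
  e2=(0,0,1) h=>(0,0,1) k=>(2,1)
  ⟦path⟧₂ = [0 1 2; 2 1 1]
Equal? same morphism ✓

Answer: COMMUTES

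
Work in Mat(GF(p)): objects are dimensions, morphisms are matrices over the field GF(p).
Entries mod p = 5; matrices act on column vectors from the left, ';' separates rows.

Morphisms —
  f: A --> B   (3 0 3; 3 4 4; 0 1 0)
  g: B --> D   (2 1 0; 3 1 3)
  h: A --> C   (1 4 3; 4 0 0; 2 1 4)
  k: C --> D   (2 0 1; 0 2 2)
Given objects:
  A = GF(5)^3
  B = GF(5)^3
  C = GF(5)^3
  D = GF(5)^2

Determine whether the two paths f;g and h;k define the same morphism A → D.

Answer: COMMUTES

Trace:
Along f;g (path 1):
  e0=(1,0,0) f-->(3,3,0) g-->(4,2)
  e1=(0,1,0) f-->(0,4,1) g-->(4,2)
  e2=(0,0,1) f-->(3,4,0) g-->(0,3)
  composite₁ = (4 4 0; 2 2 3)
Along h;k (path 2):
  e0=(1,0,0) h-->(1,4,2) k-->(4,2)
  e1=(0,1,0) h-->(4,0,1) k-->(4,2)
  e2=(0,0,1) h-->(3,0,4) k-->(0,3)
  composite₂ = (4 4 0; 2 2 3)
Equal? YES — commutes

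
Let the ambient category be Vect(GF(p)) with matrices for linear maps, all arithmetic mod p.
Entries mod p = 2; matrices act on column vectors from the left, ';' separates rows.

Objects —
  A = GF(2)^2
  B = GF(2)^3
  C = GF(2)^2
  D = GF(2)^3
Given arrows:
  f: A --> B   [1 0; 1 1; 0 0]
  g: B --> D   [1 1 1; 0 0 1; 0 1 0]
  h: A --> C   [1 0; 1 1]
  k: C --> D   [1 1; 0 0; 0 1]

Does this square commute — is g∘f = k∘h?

1) trace f;g:
  e0=(1,0) f-->(1,1,0) g-->(0,0,1)
  e1=(0,1) f-->(0,1,0) g-->(1,0,1)
  ⟦path⟧₁ = [0 1; 0 0; 1 1]
2) trace h;k:
  e0=(1,0) h-->(1,1) k-->(0,0,1)
  e1=(0,1) h-->(0,1) k-->(1,0,1)
  ⟦path⟧₂ = [0 1; 0 0; 1 1]
Equal? YES — commutes

Answer: COMMUTES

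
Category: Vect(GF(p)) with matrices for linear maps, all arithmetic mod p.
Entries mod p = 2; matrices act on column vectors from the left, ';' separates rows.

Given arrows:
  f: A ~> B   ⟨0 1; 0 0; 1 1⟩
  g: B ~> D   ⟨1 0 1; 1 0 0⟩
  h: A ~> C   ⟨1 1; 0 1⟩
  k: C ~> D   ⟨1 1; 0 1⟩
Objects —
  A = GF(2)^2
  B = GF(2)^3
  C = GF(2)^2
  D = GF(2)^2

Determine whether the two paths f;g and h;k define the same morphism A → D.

1) trace f;g:
  e0=⟨1,0⟩ f~>⟨0,0,1⟩ g~>⟨1,0⟩
  e1=⟨0,1⟩ f~>⟨1,0,1⟩ g~>⟨0,1⟩
  ⟦path⟧₁ = ⟨1 0; 0 1⟩
2) trace h;k:
  e0=⟨1,0⟩ h~>⟨1,0⟩ k~>⟨1,0⟩
  e1=⟨0,1⟩ h~>⟨1,1⟩ k~>⟨0,1⟩
  ⟦path⟧₂ = ⟨1 0; 0 1⟩
Equal? same morphism ✓

Answer: COMMUTES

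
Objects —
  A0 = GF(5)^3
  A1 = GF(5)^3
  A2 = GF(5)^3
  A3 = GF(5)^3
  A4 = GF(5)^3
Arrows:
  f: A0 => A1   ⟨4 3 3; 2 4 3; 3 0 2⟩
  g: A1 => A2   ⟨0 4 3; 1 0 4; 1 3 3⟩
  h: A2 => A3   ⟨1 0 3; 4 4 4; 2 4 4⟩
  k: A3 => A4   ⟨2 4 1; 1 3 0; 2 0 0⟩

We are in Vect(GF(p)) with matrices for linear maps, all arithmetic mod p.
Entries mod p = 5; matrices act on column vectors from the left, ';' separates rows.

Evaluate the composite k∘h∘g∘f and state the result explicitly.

Answer: ⟨4 0 3; 3 4 1; 3 2 4⟩

Trace:
  e0=(1,0,0) f=>(4,2,3) g=>(2,1,4) h=>(4,3,4) k=>(4,3,3)
  e1=(0,1,0) f=>(3,4,0) g=>(1,3,0) h=>(1,1,4) k=>(0,4,2)
  e2=(0,0,1) f=>(3,3,2) g=>(3,1,3) h=>(2,3,2) k=>(3,1,4)
composite: ⟨4 0 3; 3 4 1; 3 2 4⟩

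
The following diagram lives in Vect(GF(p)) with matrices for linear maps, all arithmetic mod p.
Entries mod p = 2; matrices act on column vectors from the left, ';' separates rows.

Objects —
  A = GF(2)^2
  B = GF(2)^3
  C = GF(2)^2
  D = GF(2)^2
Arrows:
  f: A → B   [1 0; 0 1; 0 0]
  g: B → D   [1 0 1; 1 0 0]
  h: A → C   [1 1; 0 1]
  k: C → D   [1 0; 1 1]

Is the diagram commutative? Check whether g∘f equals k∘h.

1) trace f;g:
  e0=(1,0) f→(1,0,0) g→(1,1)
  e1=(0,1) f→(0,1,0) g→(0,0)
  composite₁ = [1 0; 1 0]
2) trace h;k:
  e0=(1,0) h→(1,0) k→(1,1)
  e1=(0,1) h→(1,1) k→(1,0)
  composite₂ = [1 1; 1 0]
Equal? distinct morphisms ✗

Answer: DOES NOT COMMUTE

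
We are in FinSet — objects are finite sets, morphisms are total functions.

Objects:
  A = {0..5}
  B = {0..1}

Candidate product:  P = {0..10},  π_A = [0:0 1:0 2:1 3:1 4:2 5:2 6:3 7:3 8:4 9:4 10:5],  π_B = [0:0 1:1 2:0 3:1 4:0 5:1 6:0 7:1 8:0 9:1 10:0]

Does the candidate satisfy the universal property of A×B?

|A|·|B| = 6·2 = 12;  |P| = 11
  → cardinalities differ; no bijection possible.

Answer: NOT A VALID PRODUCT — |P|=11 ≠ |A|·|B|=12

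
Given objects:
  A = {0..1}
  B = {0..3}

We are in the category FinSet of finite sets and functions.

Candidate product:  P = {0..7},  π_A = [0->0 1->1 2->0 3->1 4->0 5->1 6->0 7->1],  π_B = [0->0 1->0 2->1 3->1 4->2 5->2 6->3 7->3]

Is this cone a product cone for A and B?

Answer: VALID PRODUCT

Derivation:
|A|·|B| = 2·4 = 8;  |P| = 8
Check the pairing map k ↦ (π_A(k), π_B(k)):
  0 -> (0,0)
  1 -> (1,0)
  2 -> (0,1)
  3 -> (1,1)
  4 -> (0,2)
  5 -> (1,2)
  6 -> (0,3)
  7 -> (1,3)
distinct pairs in image: 8 / 8 needed
  → bijection onto A×B; projections well-typed.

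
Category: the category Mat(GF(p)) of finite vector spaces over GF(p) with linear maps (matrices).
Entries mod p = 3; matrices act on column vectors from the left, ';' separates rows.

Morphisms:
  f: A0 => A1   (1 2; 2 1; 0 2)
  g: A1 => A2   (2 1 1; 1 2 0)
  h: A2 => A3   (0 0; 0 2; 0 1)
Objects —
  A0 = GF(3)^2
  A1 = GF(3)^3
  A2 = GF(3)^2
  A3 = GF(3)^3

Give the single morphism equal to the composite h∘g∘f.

  e0=[1,0] f=>[1,2,0] g=>[1,2] h=>[0,1,2]
  e1=[0,1] f=>[2,1,2] g=>[1,1] h=>[0,2,1]
result: (0 0; 1 2; 2 1)

Answer: (0 0; 1 2; 2 1)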